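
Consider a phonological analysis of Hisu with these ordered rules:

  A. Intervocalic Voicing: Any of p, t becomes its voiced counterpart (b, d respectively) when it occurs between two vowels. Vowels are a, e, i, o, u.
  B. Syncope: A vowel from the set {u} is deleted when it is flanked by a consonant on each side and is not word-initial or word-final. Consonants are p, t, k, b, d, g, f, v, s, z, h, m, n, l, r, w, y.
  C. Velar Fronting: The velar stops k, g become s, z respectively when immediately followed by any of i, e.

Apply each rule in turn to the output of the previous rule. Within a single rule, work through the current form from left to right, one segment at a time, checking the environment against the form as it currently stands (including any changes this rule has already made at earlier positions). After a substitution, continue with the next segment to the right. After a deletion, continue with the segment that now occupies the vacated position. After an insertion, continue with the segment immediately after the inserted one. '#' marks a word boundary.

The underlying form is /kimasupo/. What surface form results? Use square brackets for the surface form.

[simasbo]

A Intervocalic Voicing: [kimasupo] → [kimasubo]
B Syncope: [kimasubo] → [kimasbo]
C Velar Fronting: [kimasbo] → [simasbo]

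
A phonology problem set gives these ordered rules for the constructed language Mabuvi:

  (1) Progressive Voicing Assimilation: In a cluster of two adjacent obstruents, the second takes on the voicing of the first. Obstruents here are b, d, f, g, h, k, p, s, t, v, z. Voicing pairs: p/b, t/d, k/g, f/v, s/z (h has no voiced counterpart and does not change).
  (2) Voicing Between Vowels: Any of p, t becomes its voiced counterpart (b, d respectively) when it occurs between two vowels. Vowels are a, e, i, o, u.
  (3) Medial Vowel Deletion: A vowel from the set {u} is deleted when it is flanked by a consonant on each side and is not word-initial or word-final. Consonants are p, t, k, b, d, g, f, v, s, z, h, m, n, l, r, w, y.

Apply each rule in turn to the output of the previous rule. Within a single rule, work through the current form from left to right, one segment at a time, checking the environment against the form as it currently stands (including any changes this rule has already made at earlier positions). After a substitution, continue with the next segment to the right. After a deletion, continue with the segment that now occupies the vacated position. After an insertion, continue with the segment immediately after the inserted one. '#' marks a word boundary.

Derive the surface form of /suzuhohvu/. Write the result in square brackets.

(1) Progressive Voicing Assimilation: [suzuhohvu] → [suzuhohfu]
(2) Voicing Between Vowels: no change — [suzuhohfu]
(3) Medial Vowel Deletion: [suzuhohfu] → [szhohfu]

[szhohfu]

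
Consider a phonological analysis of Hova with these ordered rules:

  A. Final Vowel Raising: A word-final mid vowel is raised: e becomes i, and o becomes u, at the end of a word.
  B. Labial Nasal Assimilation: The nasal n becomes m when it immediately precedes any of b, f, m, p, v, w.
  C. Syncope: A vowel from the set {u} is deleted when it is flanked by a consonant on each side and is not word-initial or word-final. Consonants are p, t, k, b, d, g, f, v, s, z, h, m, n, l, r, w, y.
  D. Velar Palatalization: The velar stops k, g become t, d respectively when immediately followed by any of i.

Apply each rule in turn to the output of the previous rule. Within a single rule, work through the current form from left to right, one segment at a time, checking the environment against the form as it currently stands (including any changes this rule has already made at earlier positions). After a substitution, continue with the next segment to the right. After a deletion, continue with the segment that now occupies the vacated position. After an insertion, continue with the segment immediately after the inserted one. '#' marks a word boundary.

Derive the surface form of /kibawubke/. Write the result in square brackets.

[tibawbti]

A Final Vowel Raising: [kibawubke] → [kibawubki]
B Labial Nasal Assimilation: no change — [kibawubki]
C Syncope: [kibawubki] → [kibawbki]
D Velar Palatalization: [kibawbki] → [tibawbti]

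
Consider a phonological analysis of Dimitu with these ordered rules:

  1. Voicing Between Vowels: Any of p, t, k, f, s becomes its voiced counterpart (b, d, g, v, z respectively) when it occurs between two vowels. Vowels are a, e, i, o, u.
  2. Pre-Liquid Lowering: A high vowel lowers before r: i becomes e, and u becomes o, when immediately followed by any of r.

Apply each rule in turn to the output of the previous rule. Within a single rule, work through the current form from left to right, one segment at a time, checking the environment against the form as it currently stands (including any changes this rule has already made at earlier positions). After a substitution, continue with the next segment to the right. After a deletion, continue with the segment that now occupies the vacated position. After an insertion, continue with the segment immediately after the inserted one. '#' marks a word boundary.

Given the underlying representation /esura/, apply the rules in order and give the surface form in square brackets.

1 Voicing Between Vowels: [esura] → [ezura]
2 Pre-Liquid Lowering: [ezura] → [ezora]

[ezora]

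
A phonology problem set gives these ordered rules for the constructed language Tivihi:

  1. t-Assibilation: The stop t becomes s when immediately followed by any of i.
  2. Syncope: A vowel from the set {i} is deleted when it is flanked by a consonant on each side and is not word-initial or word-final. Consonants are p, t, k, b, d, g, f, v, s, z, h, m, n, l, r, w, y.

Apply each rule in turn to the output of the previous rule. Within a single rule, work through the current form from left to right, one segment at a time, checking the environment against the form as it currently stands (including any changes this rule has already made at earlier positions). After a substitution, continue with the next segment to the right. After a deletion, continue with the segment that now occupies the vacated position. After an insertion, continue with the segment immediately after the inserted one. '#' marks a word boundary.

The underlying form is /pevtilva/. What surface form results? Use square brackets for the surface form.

[pevslva]

1 t-Assibilation: [pevtilva] → [pevsilva]
2 Syncope: [pevsilva] → [pevslva]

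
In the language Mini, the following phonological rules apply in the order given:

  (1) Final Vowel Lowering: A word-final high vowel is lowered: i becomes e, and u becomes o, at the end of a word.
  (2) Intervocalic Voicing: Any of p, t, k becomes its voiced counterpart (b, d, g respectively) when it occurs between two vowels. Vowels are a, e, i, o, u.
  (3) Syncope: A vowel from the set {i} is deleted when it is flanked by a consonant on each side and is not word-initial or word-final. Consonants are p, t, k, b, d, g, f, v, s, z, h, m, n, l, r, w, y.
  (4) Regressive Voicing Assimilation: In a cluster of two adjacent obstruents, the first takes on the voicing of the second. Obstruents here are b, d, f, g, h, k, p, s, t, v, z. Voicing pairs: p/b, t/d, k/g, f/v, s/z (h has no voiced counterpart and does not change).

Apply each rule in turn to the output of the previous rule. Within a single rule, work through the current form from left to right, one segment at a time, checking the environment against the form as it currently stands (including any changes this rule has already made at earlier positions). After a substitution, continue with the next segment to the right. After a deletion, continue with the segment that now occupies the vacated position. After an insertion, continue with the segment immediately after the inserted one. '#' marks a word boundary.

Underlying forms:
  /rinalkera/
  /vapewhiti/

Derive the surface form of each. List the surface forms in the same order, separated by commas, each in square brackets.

[rnalkera], [vabewhde]

/rinalkera/:
  (1) Final Vowel Lowering: no change — [rinalkera]
  (2) Intervocalic Voicing: no change — [rinalkera]
  (3) Syncope: [rinalkera] → [rnalkera]
  (4) Regressive Voicing Assimilation: no change — [rnalkera]
/vapewhiti/:
  (1) Final Vowel Lowering: [vapewhiti] → [vapewhite]
  (2) Intervocalic Voicing: [vapewhite] → [vabewhide]
  (3) Syncope: [vabewhide] → [vabewhde]
  (4) Regressive Voicing Assimilation: no change — [vabewhde]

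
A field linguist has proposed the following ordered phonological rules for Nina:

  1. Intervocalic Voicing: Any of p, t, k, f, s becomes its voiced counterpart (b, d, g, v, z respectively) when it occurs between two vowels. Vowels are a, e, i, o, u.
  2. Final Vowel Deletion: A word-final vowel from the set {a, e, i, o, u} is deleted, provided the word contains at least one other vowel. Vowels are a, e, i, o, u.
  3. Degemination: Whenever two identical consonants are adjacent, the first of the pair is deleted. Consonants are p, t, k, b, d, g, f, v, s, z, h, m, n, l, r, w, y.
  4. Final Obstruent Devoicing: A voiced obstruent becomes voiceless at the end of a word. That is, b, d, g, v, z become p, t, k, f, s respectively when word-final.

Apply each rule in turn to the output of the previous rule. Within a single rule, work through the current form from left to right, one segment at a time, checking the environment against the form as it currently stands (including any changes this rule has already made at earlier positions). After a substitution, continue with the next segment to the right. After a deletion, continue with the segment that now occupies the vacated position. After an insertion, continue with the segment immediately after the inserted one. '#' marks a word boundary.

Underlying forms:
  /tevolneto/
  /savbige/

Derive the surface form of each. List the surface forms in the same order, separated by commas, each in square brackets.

[tevolnet], [savbik]

/tevolneto/:
  1 Intervocalic Voicing: [tevolneto] → [tevolnedo]
  2 Final Vowel Deletion: [tevolnedo] → [tevolned]
  3 Degemination: no change — [tevolned]
  4 Final Obstruent Devoicing: [tevolned] → [tevolnet]
/savbige/:
  1 Intervocalic Voicing: no change — [savbige]
  2 Final Vowel Deletion: [savbige] → [savbig]
  3 Degemination: no change — [savbig]
  4 Final Obstruent Devoicing: [savbig] → [savbik]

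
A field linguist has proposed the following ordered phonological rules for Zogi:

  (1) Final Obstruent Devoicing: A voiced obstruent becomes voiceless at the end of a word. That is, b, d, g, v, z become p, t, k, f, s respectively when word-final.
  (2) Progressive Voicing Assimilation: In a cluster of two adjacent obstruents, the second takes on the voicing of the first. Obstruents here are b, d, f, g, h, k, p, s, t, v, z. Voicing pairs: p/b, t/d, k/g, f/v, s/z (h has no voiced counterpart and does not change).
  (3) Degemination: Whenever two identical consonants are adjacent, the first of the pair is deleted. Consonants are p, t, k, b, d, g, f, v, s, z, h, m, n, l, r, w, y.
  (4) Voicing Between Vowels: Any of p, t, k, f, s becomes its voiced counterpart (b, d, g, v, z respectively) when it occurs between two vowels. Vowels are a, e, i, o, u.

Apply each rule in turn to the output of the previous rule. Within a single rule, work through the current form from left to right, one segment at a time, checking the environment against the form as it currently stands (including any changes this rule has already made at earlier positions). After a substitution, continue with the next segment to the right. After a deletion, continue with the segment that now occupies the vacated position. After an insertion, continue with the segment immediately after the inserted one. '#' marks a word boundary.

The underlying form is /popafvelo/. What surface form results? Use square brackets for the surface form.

(1) Final Obstruent Devoicing: no change — [popafvelo]
(2) Progressive Voicing Assimilation: [popafvelo] → [popaffelo]
(3) Degemination: [popaffelo] → [popafelo]
(4) Voicing Between Vowels: [popafelo] → [pobavelo]

[pobavelo]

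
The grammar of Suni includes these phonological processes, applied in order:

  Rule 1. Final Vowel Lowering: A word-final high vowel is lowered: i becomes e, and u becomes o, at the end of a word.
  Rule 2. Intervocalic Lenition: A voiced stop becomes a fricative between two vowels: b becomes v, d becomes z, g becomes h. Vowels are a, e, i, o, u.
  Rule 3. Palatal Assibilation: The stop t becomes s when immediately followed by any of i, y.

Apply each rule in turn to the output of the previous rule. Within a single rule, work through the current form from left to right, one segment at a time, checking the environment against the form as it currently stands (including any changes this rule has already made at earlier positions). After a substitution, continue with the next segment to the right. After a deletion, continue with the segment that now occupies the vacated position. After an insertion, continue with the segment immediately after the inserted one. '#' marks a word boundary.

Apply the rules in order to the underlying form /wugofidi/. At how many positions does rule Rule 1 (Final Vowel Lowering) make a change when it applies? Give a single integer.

Rule 1 Final Vowel Lowering: [wugofidi] → [wugofide]
Rule 2 Intervocalic Lenition: [wugofide] → [wuhofize]
Rule 3 Palatal Assibilation: no change — [wuhofize]
Rule Rule 1 changed 1 position(s).

1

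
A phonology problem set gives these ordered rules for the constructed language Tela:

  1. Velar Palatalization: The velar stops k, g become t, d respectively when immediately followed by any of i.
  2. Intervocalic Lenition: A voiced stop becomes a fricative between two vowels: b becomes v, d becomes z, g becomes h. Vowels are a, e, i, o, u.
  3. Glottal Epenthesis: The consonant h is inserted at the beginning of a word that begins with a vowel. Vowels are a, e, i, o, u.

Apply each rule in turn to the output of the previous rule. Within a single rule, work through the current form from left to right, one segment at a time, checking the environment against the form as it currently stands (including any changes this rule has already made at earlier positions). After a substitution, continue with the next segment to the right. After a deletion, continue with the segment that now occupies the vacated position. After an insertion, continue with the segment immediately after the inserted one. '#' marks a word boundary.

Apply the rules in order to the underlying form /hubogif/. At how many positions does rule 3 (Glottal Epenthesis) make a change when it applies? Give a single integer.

0

1 Velar Palatalization: [hubogif] → [hubodif]
2 Intervocalic Lenition: [hubodif] → [huvozif]
3 Glottal Epenthesis: no change — [huvozif]
Rule 3 changed 0 position(s).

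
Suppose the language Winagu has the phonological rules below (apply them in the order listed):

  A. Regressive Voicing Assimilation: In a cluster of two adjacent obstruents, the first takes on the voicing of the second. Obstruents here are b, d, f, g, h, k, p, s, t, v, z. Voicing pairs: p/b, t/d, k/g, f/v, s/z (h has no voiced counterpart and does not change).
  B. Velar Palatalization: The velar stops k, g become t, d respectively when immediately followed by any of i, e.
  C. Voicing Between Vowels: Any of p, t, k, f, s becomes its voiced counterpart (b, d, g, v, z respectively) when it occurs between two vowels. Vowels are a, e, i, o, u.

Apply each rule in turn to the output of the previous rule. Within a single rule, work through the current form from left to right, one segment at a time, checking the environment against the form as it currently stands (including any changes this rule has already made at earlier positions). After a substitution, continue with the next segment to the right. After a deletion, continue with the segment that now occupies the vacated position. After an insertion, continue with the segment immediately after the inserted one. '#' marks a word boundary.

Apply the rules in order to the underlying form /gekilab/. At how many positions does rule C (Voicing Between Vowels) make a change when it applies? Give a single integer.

1

A Regressive Voicing Assimilation: no change — [gekilab]
B Velar Palatalization: [gekilab] → [detilab]
C Voicing Between Vowels: [detilab] → [dedilab]
Rule C changed 1 position(s).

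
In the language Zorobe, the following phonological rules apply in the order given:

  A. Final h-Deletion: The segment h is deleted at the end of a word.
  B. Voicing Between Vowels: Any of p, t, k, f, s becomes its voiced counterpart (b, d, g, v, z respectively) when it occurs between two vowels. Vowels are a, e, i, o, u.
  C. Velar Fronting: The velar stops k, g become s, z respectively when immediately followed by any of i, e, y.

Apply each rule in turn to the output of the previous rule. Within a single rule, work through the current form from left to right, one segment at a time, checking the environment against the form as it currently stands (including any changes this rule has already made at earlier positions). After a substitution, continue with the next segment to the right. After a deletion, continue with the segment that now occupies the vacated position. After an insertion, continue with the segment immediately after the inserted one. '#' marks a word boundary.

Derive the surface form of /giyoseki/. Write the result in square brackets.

A Final h-Deletion: no change — [giyoseki]
B Voicing Between Vowels: [giyoseki] → [giyozegi]
C Velar Fronting: [giyozegi] → [ziyozezi]

[ziyozezi]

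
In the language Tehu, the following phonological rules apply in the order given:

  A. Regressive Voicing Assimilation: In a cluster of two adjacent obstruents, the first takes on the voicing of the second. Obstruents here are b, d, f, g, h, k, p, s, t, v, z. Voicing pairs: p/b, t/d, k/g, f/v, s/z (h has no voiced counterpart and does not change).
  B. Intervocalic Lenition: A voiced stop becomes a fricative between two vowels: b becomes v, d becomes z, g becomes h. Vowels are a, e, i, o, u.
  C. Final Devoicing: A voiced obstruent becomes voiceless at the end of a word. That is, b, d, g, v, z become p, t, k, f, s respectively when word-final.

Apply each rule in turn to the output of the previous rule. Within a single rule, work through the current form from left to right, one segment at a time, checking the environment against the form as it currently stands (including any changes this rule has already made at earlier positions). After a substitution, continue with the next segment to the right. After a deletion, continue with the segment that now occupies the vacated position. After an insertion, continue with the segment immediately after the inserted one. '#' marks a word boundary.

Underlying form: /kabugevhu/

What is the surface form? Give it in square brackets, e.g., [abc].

A Regressive Voicing Assimilation: [kabugevhu] → [kabugefhu]
B Intervocalic Lenition: [kabugefhu] → [kavuhefhu]
C Final Devoicing: no change — [kavuhefhu]

[kavuhefhu]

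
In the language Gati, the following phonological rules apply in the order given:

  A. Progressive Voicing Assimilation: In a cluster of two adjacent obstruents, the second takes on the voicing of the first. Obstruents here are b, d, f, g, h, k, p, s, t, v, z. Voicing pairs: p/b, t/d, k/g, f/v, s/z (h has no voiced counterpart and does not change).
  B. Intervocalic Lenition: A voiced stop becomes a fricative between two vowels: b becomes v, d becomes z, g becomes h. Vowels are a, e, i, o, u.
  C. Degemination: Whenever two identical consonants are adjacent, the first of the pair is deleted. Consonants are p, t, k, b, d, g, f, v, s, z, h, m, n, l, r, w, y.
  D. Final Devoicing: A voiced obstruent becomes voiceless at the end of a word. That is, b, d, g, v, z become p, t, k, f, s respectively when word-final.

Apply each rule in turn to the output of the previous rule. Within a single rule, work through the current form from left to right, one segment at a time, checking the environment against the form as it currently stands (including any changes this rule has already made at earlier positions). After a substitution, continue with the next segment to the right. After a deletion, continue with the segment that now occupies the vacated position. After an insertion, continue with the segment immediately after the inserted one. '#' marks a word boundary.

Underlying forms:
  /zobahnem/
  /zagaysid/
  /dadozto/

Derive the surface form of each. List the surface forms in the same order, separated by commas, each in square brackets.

[zovahnem], [zahaysit], [dazozdo]

/zobahnem/:
  A Progressive Voicing Assimilation: no change — [zobahnem]
  B Intervocalic Lenition: [zobahnem] → [zovahnem]
  C Degemination: no change — [zovahnem]
  D Final Devoicing: no change — [zovahnem]
/zagaysid/:
  A Progressive Voicing Assimilation: no change — [zagaysid]
  B Intervocalic Lenition: [zagaysid] → [zahaysid]
  C Degemination: no change — [zahaysid]
  D Final Devoicing: [zahaysid] → [zahaysit]
/dadozto/:
  A Progressive Voicing Assimilation: [dadozto] → [dadozdo]
  B Intervocalic Lenition: [dadozdo] → [dazozdo]
  C Degemination: no change — [dazozdo]
  D Final Devoicing: no change — [dazozdo]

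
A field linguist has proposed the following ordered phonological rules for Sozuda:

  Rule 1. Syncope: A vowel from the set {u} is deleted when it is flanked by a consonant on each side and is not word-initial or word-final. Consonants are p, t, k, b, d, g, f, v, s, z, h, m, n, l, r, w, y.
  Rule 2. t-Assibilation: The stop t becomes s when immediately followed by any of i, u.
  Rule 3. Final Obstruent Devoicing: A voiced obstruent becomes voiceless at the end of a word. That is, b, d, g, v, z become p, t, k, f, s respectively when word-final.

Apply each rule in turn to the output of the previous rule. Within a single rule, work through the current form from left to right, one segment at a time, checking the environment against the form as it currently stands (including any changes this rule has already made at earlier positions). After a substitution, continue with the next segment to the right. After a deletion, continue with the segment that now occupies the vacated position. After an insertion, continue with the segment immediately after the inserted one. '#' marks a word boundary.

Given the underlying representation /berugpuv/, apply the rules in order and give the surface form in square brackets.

[bergpf]

Rule 1 Syncope: [berugpuv] → [bergpv]
Rule 2 t-Assibilation: no change — [bergpv]
Rule 3 Final Obstruent Devoicing: [bergpv] → [bergpf]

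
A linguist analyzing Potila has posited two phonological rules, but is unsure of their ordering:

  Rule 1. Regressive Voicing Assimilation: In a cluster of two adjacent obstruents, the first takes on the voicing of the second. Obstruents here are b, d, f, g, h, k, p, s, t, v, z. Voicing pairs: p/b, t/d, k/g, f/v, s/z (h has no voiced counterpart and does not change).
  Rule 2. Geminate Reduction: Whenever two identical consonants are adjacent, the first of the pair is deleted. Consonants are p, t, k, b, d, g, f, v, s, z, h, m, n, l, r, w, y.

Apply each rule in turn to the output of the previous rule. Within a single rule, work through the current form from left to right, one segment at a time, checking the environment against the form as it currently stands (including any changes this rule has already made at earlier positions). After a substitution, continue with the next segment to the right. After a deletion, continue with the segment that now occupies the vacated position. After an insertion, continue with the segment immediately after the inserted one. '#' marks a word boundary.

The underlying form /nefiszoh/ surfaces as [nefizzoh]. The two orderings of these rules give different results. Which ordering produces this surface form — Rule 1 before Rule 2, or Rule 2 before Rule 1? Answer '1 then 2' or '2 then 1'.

Order 1 then 2:
  1 Regressive Voicing Assimilation: [nefiszoh] → [nefizzoh]
  2 Geminate Reduction: [nefizzoh] → [nefizoh]
  result: [nefizoh]
Order 2 then 1:
  2 Geminate Reduction: no change — [nefiszoh]
  1 Regressive Voicing Assimilation: [nefiszoh] → [nefizzoh]
  result: [nefizzoh]

2 then 1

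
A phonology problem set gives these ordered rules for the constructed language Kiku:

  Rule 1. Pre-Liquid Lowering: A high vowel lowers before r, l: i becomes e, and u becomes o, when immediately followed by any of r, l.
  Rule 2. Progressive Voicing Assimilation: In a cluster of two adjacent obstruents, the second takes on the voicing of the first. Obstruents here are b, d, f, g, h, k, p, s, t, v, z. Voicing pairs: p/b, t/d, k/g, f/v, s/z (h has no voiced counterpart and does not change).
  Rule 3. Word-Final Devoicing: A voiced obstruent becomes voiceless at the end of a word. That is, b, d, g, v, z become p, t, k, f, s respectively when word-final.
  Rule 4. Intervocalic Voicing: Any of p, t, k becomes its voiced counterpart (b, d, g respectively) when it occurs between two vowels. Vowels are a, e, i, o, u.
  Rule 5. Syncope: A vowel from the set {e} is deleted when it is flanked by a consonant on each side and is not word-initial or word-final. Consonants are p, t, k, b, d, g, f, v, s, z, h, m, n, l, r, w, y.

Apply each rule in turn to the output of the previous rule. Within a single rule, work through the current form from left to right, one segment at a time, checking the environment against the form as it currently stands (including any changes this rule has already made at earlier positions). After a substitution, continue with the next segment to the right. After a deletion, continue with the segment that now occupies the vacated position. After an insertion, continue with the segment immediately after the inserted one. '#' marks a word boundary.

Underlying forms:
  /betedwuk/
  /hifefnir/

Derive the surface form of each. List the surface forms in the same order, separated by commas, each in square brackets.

/betedwuk/:
  Rule 1 Pre-Liquid Lowering: no change — [betedwuk]
  Rule 2 Progressive Voicing Assimilation: no change — [betedwuk]
  Rule 3 Word-Final Devoicing: no change — [betedwuk]
  Rule 4 Intervocalic Voicing: [betedwuk] → [bededwuk]
  Rule 5 Syncope: [bededwuk] → [bddwuk]
/hifefnir/:
  Rule 1 Pre-Liquid Lowering: [hifefnir] → [hifefner]
  Rule 2 Progressive Voicing Assimilation: no change — [hifefner]
  Rule 3 Word-Final Devoicing: no change — [hifefner]
  Rule 4 Intervocalic Voicing: no change — [hifefner]
  Rule 5 Syncope: [hifefner] → [hiffnr]

[bddwuk], [hiffnr]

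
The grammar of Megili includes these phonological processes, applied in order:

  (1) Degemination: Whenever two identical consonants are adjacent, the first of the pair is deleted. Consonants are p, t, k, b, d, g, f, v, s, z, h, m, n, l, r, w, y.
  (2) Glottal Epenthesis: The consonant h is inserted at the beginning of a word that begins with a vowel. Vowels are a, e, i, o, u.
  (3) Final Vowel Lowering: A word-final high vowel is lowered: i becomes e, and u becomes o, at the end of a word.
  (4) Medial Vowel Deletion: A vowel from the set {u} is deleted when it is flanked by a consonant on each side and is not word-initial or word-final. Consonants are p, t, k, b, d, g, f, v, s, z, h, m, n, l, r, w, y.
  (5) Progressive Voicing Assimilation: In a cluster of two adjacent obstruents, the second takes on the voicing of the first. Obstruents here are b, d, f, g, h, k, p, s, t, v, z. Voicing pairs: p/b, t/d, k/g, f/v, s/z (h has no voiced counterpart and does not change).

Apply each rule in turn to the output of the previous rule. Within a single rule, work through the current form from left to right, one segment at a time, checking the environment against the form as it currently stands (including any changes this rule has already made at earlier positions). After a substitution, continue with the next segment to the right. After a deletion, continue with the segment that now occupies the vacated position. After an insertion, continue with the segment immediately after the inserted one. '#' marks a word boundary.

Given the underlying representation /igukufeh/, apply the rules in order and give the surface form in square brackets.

[higgveh]

(1) Degemination: no change — [igukufeh]
(2) Glottal Epenthesis: [igukufeh] → [higukufeh]
(3) Final Vowel Lowering: no change — [higukufeh]
(4) Medial Vowel Deletion: [higukufeh] → [higkfeh]
(5) Progressive Voicing Assimilation: [higkfeh] → [higgveh]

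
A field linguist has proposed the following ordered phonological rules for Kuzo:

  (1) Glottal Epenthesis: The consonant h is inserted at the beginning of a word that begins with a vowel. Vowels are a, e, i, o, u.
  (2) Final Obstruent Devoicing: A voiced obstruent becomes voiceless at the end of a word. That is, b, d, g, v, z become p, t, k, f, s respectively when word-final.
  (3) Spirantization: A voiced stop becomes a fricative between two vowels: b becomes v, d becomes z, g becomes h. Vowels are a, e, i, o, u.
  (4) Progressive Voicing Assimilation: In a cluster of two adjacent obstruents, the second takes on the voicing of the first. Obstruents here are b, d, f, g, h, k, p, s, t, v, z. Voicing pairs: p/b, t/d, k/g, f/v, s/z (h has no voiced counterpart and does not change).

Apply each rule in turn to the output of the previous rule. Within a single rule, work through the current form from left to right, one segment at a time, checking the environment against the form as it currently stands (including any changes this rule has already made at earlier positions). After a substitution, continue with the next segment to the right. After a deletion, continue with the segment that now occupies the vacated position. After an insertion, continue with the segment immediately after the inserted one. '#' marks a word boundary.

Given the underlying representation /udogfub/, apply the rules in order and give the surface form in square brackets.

[huzogvup]

(1) Glottal Epenthesis: [udogfub] → [hudogfub]
(2) Final Obstruent Devoicing: [hudogfub] → [hudogfup]
(3) Spirantization: [hudogfup] → [huzogfup]
(4) Progressive Voicing Assimilation: [huzogfup] → [huzogvup]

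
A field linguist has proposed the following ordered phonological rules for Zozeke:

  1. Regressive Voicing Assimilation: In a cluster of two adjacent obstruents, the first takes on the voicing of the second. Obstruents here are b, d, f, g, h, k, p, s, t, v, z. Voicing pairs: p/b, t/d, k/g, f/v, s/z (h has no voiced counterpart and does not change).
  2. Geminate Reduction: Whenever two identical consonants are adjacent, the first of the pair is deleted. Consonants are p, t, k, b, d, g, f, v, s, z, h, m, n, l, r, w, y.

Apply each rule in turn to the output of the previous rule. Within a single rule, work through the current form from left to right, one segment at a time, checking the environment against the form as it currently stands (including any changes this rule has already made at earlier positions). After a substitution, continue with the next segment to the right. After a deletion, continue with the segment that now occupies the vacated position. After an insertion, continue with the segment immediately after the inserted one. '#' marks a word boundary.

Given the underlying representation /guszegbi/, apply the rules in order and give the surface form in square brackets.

1 Regressive Voicing Assimilation: [guszegbi] → [guzzegbi]
2 Geminate Reduction: [guzzegbi] → [guzegbi]

[guzegbi]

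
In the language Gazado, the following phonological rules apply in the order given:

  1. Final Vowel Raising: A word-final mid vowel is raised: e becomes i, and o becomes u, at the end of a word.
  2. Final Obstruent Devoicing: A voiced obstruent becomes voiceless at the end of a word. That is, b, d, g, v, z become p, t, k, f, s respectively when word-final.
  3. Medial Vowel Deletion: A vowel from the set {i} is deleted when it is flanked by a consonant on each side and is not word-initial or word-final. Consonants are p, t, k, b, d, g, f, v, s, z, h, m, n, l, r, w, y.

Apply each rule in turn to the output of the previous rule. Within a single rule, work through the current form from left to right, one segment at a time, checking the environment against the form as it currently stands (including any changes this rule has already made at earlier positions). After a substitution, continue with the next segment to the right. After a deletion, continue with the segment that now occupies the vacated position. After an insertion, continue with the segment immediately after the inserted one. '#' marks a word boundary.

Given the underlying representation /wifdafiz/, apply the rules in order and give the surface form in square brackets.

[wfdafs]

1 Final Vowel Raising: no change — [wifdafiz]
2 Final Obstruent Devoicing: [wifdafiz] → [wifdafis]
3 Medial Vowel Deletion: [wifdafis] → [wfdafs]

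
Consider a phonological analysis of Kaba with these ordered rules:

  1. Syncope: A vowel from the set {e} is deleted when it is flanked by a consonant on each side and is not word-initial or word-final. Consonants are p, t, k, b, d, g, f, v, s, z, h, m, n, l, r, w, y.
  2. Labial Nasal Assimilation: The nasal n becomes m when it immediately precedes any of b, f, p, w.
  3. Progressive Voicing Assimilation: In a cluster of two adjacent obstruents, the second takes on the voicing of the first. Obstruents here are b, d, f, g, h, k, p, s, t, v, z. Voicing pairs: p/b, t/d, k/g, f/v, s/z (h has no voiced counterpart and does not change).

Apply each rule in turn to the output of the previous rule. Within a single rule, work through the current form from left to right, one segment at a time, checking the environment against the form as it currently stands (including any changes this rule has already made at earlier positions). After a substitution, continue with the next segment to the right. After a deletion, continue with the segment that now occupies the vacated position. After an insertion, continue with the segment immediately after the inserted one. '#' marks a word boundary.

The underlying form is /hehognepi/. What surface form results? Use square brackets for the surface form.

1 Syncope: [hehognepi] → [hhognpi]
2 Labial Nasal Assimilation: [hhognpi] → [hhogmpi]
3 Progressive Voicing Assimilation: no change — [hhogmpi]

[hhogmpi]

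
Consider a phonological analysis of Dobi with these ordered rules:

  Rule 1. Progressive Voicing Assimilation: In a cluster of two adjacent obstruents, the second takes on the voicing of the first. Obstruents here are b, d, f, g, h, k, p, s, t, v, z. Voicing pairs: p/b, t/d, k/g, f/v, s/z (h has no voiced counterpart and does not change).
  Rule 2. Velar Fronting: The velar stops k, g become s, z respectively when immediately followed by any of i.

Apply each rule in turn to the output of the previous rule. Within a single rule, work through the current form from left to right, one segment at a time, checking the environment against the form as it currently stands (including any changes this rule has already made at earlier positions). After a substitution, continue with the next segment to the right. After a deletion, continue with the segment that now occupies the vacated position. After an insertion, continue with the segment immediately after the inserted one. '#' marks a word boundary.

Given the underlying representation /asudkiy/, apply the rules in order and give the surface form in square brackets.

Rule 1 Progressive Voicing Assimilation: [asudkiy] → [asudgiy]
Rule 2 Velar Fronting: [asudgiy] → [asudziy]

[asudziy]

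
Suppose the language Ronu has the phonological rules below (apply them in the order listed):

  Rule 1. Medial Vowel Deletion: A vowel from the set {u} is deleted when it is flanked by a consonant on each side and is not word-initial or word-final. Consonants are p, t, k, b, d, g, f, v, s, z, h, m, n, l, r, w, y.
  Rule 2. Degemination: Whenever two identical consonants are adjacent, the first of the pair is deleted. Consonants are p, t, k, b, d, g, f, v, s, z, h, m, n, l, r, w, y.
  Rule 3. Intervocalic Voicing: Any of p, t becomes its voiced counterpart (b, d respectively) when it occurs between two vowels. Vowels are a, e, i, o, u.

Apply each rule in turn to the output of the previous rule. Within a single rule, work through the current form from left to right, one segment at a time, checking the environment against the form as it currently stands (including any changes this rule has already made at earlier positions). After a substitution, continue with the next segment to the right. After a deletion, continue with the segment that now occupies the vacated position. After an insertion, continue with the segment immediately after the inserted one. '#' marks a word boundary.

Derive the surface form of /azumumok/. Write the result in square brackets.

Rule 1 Medial Vowel Deletion: [azumumok] → [azmmok]
Rule 2 Degemination: [azmmok] → [azmok]
Rule 3 Intervocalic Voicing: no change — [azmok]

[azmok]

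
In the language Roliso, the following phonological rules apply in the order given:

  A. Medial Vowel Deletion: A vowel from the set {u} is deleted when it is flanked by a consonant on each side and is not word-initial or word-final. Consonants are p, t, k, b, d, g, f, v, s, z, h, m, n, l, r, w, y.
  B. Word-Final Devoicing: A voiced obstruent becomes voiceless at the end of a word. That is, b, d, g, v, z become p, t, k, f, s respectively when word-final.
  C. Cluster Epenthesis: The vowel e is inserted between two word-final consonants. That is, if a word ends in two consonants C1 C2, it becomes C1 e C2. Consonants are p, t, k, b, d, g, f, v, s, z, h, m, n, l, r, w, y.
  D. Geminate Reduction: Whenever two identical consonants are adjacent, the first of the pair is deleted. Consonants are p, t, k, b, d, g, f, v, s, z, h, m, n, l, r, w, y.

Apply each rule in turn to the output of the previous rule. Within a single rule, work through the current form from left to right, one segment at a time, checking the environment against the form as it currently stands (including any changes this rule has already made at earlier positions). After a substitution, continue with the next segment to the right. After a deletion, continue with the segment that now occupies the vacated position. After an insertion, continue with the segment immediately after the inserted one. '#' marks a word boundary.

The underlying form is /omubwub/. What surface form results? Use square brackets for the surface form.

[ombwep]

A Medial Vowel Deletion: [omubwub] → [ombwb]
B Word-Final Devoicing: [ombwb] → [ombwp]
C Cluster Epenthesis: [ombwp] → [ombwep]
D Geminate Reduction: no change — [ombwep]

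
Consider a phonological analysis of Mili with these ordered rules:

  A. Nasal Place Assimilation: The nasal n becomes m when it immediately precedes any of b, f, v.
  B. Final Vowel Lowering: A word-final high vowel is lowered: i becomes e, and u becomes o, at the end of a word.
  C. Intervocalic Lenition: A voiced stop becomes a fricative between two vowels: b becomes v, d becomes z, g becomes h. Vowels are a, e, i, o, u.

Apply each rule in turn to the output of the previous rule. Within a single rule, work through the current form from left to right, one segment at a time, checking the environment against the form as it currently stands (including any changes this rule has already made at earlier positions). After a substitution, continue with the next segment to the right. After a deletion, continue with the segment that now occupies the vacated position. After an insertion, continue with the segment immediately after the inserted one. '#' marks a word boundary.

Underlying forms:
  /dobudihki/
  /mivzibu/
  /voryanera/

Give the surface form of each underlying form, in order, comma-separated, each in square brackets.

/dobudihki/:
  A Nasal Place Assimilation: no change — [dobudihki]
  B Final Vowel Lowering: [dobudihki] → [dobudihke]
  C Intervocalic Lenition: [dobudihke] → [dovuzihke]
/mivzibu/:
  A Nasal Place Assimilation: no change — [mivzibu]
  B Final Vowel Lowering: [mivzibu] → [mivzibo]
  C Intervocalic Lenition: [mivzibo] → [mivzivo]
/voryanera/:
  A Nasal Place Assimilation: no change — [voryanera]
  B Final Vowel Lowering: no change — [voryanera]
  C Intervocalic Lenition: no change — [voryanera]

[dovuzihke], [mivzivo], [voryanera]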